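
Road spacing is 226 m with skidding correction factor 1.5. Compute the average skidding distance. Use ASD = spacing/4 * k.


Formula: ASD = (spacing / 4) * correction
Uncorrected distance = spacing / 4 = 226 / 4 = 56.5 m
ASD = 56.5 * 1.5 = 85 m

85


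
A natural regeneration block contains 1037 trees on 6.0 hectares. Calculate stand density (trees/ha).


Formula: Stand Density = N_trees / Area_ha
Density = 1037 trees / 6.0 ha
Density = 173 trees/ha

173


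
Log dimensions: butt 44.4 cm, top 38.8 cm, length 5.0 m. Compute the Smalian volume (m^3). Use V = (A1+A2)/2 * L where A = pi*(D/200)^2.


Smalian: V = (A1 + A2)/2 * L,  A = pi*(D/200)^2
A1 = pi*(44.4/200)^2 = 0.15483 m^2
A2 = pi*(38.8/200)^2 = 0.118237 m^2
V = (0.15483+0.118237)/2*5.0 = 0.6827 m^3

0.6827


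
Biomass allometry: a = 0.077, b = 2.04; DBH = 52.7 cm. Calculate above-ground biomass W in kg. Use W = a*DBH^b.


Formula: W = a * DBH^b  (allometric power law)
DBH^b = 52.7^2.04 = 3254.5703
W = 0.077 * 3254.5703 = 250.6 kg

250.6


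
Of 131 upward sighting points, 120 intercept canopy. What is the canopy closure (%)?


Formula: Canopy closure = covered points / total points * 100
Closure = 120 / 131 * 100
Closure = 0.916 * 100 = 91.6%

91.6


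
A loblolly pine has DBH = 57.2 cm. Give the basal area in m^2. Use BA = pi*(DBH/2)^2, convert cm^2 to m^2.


Formula: BA = pi * (DBH/2)^2 / 10000  (cm^2 to m^2)
Radius = DBH/2 = 57.2/2 = 28.6 cm
BA = pi * 28.6^2 / 10000
   = 2569.6971 cm^2 / 10000
   = 0.257 m^2

0.257


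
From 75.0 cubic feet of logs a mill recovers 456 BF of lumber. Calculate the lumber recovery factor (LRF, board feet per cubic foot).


Formula: LRF = Lumber Output (BF) / Log Input (ft^3)
LRF = 456 BF / 75.0 ft^3
LRF = 6.08 BF/ft^3

6.08


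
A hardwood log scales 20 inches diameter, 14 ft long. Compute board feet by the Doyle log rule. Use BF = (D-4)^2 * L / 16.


Doyle: BF = (D - 4)^2 * L / 16
Adjusted diameter = 20 - 4 = 16 in
(D-4)^2 = 16^2 = 256
BF = 256 * 14 / 16 = 224 BF

224


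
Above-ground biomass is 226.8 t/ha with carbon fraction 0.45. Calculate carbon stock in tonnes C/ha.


Formula: Carbon Stock = Biomass * Carbon Fraction
C = 226.8 t/ha * 0.45
C = 102.1 t C/ha

102.1


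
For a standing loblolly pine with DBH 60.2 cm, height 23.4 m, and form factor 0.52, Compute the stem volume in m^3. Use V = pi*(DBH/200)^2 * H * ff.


Formula: V = pi * (DBH/200)^2 * H * ff
Radius = DBH/200 = 60.2/200 = 0.301 m
Radius^2 = 0.301^2 = 0.090601 m^2
V = pi * 0.090601 * 23.4 * 0.52
V = 3.463 m^3

3.463


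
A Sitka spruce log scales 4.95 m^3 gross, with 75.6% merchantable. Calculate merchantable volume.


Formula: MV = V_total * (merchantable_pct / 100)
Merchantable fraction = 75.6% / 100 = 0.756
MV = 4.95 m^3 * 0.756 = 3.742 m^3

3.742


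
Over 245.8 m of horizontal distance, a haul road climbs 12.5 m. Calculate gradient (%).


Formula: Gradient = rise / run * 100
Gradient = 12.5 / 245.8 * 100 = 5.1%

5.1


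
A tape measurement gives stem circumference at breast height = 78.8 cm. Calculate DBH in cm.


Formula: DBH = C / pi
DBH = 78.8 / pi
pi = 3.14159...
DBH = 25.1 cm

25.1


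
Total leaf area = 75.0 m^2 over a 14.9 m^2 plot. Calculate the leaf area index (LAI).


Formula: LAI = total leaf area / ground area  (dimensionless)
LAI = 75.0 m^2 / 14.9 m^2
LAI = 5.03

5.03


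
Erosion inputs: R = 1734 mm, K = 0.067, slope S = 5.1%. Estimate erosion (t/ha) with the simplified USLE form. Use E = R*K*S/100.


Formula: E = R * K * S / 100  (simplified USLE)
R * K = 1734 * 0.067 = 116.178
E = 116.178 * 5.1 / 100 = 5.93 t/ha

5.93


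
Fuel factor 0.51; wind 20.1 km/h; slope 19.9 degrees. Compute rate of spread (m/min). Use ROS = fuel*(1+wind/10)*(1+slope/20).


Formula: ROS = fuel * (1 + wind/10) * (1 + slope/20)
Wind factor = 1 + 20.1/10 = 3.01
Slope factor = 1 + 19.9/20 = 1.995
ROS = 0.51 * 3.01 * 1.995 = 3.06 m/min

3.06


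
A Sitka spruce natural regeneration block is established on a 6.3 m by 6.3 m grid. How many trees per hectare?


Formula: TPH = 10000 m^2/ha / (spacing_x * spacing_y)
Area per tree = 6.3 m * 6.3 m = 39.69 m^2
TPH = 10000 / 39.69 = 252 trees/ha

252


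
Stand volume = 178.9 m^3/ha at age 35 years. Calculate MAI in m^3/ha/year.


Formula: MAI = Total Volume / Stand Age
MAI = 178.9 m^3/ha / 35 years
MAI = 5.11 m^3/ha/year

5.11


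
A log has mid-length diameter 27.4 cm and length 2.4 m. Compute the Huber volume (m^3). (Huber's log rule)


Huber: V = Am * L,  Am = pi*(Dm/200)^2
Am = pi*(27.4/200)^2 = 0.058965 m^2
V = 0.058965*2.4 = 0.1415 m^3

0.1415


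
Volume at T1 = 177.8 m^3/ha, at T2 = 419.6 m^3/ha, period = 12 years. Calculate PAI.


Formula: PAI = (V_T2 - V_T1) / (T2 - T1)
Volume increment = 419.6 - 177.8 = 241.8 m^3/ha
PAI = 241.8 / 12 = 20.15 m^3/ha/year

20.15


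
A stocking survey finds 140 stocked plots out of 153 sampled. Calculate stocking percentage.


Formula: Stocking % = stocked plots / total plots * 100
Stocking = 140 / 153 * 100
Stocking = 0.915 * 100 = 91.5%

91.5


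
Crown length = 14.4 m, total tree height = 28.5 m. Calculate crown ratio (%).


Formula: Crown Ratio = (Crown Length / Total Height) * 100
CR = (14.4 m / 28.5 m) * 100
CR = 0.5053 * 100 = 50.5%

50.5


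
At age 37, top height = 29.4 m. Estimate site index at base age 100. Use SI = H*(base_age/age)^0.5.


Formula: SI = H_dom * (base_age / age)^0.5
Age ratio = 100 / 37 = 2.7027
sqrt(age_ratio) = 1.64399
SI = 29.4 * 1.64399 = 48.3 m

48.3


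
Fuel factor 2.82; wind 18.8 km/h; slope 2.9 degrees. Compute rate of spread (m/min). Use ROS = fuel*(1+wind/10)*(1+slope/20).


Formula: ROS = fuel * (1 + wind/10) * (1 + slope/20)
Wind factor = 1 + 18.8/10 = 2.88
Slope factor = 1 + 2.9/20 = 1.145
ROS = 2.82 * 2.88 * 1.145 = 9.3 m/min

9.3


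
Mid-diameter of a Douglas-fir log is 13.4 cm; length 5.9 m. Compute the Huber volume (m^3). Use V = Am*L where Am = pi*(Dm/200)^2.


Huber: V = Am * L,  Am = pi*(Dm/200)^2
Am = pi*(13.4/200)^2 = 0.014103 m^2
V = 0.014103*5.9 = 0.0832 m^3

0.0832


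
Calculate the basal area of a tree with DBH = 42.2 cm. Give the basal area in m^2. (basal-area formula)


Formula: BA = pi * (DBH/2)^2 / 10000  (cm^2 to m^2)
Radius = DBH/2 = 42.2/2 = 21.1 cm
BA = pi * 21.1^2 / 10000
   = 1398.6685 cm^2 / 10000
   = 0.1399 m^2

0.1399


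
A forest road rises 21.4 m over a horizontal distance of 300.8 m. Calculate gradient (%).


Formula: Gradient = rise / run * 100
Gradient = 21.4 / 300.8 * 100 = 7.1%

7.1


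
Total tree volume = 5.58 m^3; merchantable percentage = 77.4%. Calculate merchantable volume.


Formula: MV = V_total * (merchantable_pct / 100)
Merchantable fraction = 77.4% / 100 = 0.774
MV = 5.58 m^3 * 0.774 = 4.319 m^3

4.319


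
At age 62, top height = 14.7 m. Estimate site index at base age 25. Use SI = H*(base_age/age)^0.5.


Formula: SI = H_dom * (base_age / age)^0.5
Age ratio = 25 / 62 = 0.40323
sqrt(age_ratio) = 0.635
SI = 14.7 * 0.635 = 9.3 m

9.3


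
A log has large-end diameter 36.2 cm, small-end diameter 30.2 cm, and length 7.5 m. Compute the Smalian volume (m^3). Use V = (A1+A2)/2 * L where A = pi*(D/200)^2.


Smalian: V = (A1 + A2)/2 * L,  A = pi*(D/200)^2
A1 = pi*(36.2/200)^2 = 0.102922 m^2
A2 = pi*(30.2/200)^2 = 0.071631 m^2
V = (0.102922+0.071631)/2*7.5 = 0.6546 m^3

0.6546


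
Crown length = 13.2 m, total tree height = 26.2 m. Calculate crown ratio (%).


Formula: Crown Ratio = (Crown Length / Total Height) * 100
CR = (13.2 m / 26.2 m) * 100
CR = 0.5038 * 100 = 50.4%

50.4


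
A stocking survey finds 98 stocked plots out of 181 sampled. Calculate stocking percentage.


Formula: Stocking % = stocked plots / total plots * 100
Stocking = 98 / 181 * 100
Stocking = 0.5414 * 100 = 54.1%

54.1


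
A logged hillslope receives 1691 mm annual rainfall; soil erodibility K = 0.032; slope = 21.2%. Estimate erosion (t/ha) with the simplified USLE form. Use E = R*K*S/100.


Formula: E = R * K * S / 100  (simplified USLE)
R * K = 1691 * 0.032 = 54.112
E = 54.112 * 21.2 / 100 = 11.47 t/ha

11.47


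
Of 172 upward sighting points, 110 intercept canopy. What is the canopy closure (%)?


Formula: Canopy closure = covered points / total points * 100
Closure = 110 / 172 * 100
Closure = 0.6395 * 100 = 64.0%

64.0


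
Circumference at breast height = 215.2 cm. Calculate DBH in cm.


Formula: DBH = C / pi
DBH = 215.2 / pi
pi = 3.14159...
DBH = 68.5 cm

68.5


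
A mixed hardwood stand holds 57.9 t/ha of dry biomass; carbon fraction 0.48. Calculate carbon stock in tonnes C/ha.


Formula: Carbon Stock = Biomass * Carbon Fraction
C = 57.9 t/ha * 0.48
C = 27.8 t C/ha

27.8


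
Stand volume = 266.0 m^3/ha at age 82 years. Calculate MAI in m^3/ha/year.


Formula: MAI = Total Volume / Stand Age
MAI = 266.0 m^3/ha / 82 years
MAI = 3.24 m^3/ha/year

3.24


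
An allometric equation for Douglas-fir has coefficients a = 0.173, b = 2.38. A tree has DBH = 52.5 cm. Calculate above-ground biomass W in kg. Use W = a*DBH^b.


Formula: W = a * DBH^b  (allometric power law)
DBH^b = 52.5^2.38 = 12415.9268
W = 0.173 * 12415.9268 = 2148.0 kg

2148.0


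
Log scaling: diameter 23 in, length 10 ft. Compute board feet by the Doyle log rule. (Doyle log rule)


Doyle: BF = (D - 4)^2 * L / 16
Adjusted diameter = 23 - 4 = 19 in
(D-4)^2 = 19^2 = 361
BF = 361 * 10 / 16 = 226 BF

226


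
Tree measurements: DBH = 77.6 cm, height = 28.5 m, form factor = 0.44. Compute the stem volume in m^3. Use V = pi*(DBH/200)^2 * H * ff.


Formula: V = pi * (DBH/200)^2 * H * ff
Radius = DBH/200 = 77.6/200 = 0.388 m
Radius^2 = 0.388^2 = 0.150544 m^2
V = pi * 0.150544 * 28.5 * 0.44
V = 5.931 m^3

5.931


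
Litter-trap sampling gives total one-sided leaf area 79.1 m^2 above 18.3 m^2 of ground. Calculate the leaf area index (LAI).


Formula: LAI = total leaf area / ground area  (dimensionless)
LAI = 79.1 m^2 / 18.3 m^2
LAI = 4.32

4.32


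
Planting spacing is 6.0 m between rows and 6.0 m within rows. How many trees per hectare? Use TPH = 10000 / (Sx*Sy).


Formula: TPH = 10000 m^2/ha / (spacing_x * spacing_y)
Area per tree = 6.0 m * 6.0 m = 36.0 m^2
TPH = 10000 / 36.0 = 278 trees/ha

278


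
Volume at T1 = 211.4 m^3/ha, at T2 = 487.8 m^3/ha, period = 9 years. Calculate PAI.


Formula: PAI = (V_T2 - V_T1) / (T2 - T1)
Volume increment = 487.8 - 211.4 = 276.4 m^3/ha
PAI = 276.4 / 9 = 30.71 m^3/ha/year

30.71


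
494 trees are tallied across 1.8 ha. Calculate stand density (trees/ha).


Formula: Stand Density = N_trees / Area_ha
Density = 494 trees / 1.8 ha
Density = 274 trees/ha

274


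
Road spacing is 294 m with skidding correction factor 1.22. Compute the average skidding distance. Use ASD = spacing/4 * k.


Formula: ASD = (spacing / 4) * correction
Uncorrected distance = spacing / 4 = 294 / 4 = 73.5 m
ASD = 73.5 * 1.22 = 90 m

90


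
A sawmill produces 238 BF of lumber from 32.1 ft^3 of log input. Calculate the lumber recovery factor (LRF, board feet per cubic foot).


Formula: LRF = Lumber Output (BF) / Log Input (ft^3)
LRF = 238 BF / 32.1 ft^3
LRF = 7.41 BF/ft^3

7.41


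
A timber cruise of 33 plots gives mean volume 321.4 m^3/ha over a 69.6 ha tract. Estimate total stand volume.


Formula: Total Volume = Mean Volume per ha * Total Area
Total Volume = 321.4 m^3/ha * 69.6 ha
Total Volume = 22369 m^3

22369


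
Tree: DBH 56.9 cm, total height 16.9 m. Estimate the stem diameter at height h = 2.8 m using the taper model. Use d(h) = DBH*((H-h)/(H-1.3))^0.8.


Taper: d(h) = DBH * ((H - h) / (H - 1.3))^0.8
Numerator = H - h = 16.9 - 2.8 = 14.1 m
Denominator = H - 1.3 = 16.9 - 1.3 = 15.6 m
Ratio = 14.1 / 15.6 = 0.90385
d = 56.9 * 0.90385^0.8 = 52.5 cm

52.5


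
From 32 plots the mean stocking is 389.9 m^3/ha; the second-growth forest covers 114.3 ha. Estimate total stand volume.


Formula: Total Volume = Mean Volume per ha * Total Area
Total Volume = 389.9 m^3/ha * 114.3 ha
Total Volume = 44566 m^3

44566


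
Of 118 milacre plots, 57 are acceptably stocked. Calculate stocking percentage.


Formula: Stocking % = stocked plots / total plots * 100
Stocking = 57 / 118 * 100
Stocking = 0.4831 * 100 = 48.3%

48.3


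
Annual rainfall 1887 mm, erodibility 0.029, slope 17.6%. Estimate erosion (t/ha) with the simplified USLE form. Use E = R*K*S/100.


Formula: E = R * K * S / 100  (simplified USLE)
R * K = 1887 * 0.029 = 54.723
E = 54.723 * 17.6 / 100 = 9.63 t/ha

9.63


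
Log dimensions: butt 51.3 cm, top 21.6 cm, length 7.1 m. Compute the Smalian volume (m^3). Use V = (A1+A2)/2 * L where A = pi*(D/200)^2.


Smalian: V = (A1 + A2)/2 * L,  A = pi*(D/200)^2
A1 = pi*(51.3/200)^2 = 0.206692 m^2
A2 = pi*(21.6/200)^2 = 0.036644 m^2
V = (0.206692+0.036644)/2*7.1 = 0.8638 m^3

0.8638


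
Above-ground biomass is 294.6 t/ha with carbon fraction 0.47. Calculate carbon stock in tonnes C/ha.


Formula: Carbon Stock = Biomass * Carbon Fraction
C = 294.6 t/ha * 0.47
C = 138.5 t C/ha

138.5


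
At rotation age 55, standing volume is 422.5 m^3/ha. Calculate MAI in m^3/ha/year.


Formula: MAI = Total Volume / Stand Age
MAI = 422.5 m^3/ha / 55 years
MAI = 7.68 m^3/ha/year

7.68


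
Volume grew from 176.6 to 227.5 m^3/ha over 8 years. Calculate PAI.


Formula: PAI = (V_T2 - V_T1) / (T2 - T1)
Volume increment = 227.5 - 176.6 = 50.9 m^3/ha
PAI = 50.9 / 8 = 6.36 m^3/ha/year

6.36


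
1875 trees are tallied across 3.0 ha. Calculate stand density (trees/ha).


Formula: Stand Density = N_trees / Area_ha
Density = 1875 trees / 3.0 ha
Density = 625 trees/ha

625


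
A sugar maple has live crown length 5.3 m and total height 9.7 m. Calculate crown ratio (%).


Formula: Crown Ratio = (Crown Length / Total Height) * 100
CR = (5.3 m / 9.7 m) * 100
CR = 0.5464 * 100 = 54.6%

54.6


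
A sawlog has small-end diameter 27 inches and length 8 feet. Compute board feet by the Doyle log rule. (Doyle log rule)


Doyle: BF = (D - 4)^2 * L / 16
Adjusted diameter = 27 - 4 = 23 in
(D-4)^2 = 23^2 = 529
BF = 529 * 8 / 16 = 265 BF

265


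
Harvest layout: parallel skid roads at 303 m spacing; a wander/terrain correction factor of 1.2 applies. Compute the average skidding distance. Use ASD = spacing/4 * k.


Formula: ASD = (spacing / 4) * correction
Uncorrected distance = spacing / 4 = 303 / 4 = 75.75 m
ASD = 75.75 * 1.2 = 91 m

91


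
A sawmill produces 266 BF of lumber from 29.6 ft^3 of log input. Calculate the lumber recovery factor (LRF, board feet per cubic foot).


Formula: LRF = Lumber Output (BF) / Log Input (ft^3)
LRF = 266 BF / 29.6 ft^3
LRF = 8.99 BF/ft^3

8.99


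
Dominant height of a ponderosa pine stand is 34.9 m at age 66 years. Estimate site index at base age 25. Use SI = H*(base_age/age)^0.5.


Formula: SI = H_dom * (base_age / age)^0.5
Age ratio = 25 / 66 = 0.37879
sqrt(age_ratio) = 0.61546
SI = 34.9 * 0.61546 = 21.5 m

21.5


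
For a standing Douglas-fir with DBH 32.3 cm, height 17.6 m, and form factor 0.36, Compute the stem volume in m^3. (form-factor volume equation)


Formula: V = pi * (DBH/200)^2 * H * ff
Radius = DBH/200 = 32.3/200 = 0.1615 m
Radius^2 = 0.1615^2 = 0.02608225 m^2
V = pi * 0.02608225 * 17.6 * 0.36
V = 0.519 m^3

0.519


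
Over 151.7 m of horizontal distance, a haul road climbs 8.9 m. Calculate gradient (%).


Formula: Gradient = rise / run * 100
Gradient = 8.9 / 151.7 * 100 = 5.9%

5.9


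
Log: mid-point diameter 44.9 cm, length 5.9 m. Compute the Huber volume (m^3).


Huber: V = Am * L,  Am = pi*(Dm/200)^2
Am = pi*(44.9/200)^2 = 0.158337 m^2
V = 0.158337*5.9 = 0.9342 m^3

0.9342


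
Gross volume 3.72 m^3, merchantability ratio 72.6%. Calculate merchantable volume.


Formula: MV = V_total * (merchantable_pct / 100)
Merchantable fraction = 72.6% / 100 = 0.726
MV = 3.72 m^3 * 0.726 = 2.701 m^3

2.701


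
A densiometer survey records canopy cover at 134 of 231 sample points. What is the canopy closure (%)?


Formula: Canopy closure = covered points / total points * 100
Closure = 134 / 231 * 100
Closure = 0.5801 * 100 = 58.0%

58.0


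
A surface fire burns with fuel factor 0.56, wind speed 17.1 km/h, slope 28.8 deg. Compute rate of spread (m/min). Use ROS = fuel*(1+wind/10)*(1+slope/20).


Formula: ROS = fuel * (1 + wind/10) * (1 + slope/20)
Wind factor = 1 + 17.1/10 = 2.71
Slope factor = 1 + 28.8/20 = 2.44
ROS = 0.56 * 2.71 * 2.44 = 3.7 m/min

3.7


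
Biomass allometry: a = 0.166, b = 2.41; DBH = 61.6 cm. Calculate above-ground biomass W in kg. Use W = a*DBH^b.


Formula: W = a * DBH^b  (allometric power law)
DBH^b = 61.6^2.41 = 20553.6765
W = 0.166 * 20553.6765 = 3411.9 kg

3411.9


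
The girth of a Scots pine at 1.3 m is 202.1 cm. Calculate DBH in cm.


Formula: DBH = C / pi
DBH = 202.1 / pi
pi = 3.14159...
DBH = 64.3 cm

64.3


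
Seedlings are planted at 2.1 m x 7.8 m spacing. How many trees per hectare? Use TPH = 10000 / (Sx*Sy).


Formula: TPH = 10000 m^2/ha / (spacing_x * spacing_y)
Area per tree = 2.1 m * 7.8 m = 16.38 m^2
TPH = 10000 / 16.38 = 611 trees/ha

611


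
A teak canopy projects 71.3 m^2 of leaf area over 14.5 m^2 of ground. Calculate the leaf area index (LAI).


Formula: LAI = total leaf area / ground area  (dimensionless)
LAI = 71.3 m^2 / 14.5 m^2
LAI = 4.92

4.92


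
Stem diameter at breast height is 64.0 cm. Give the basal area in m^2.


Formula: BA = pi * (DBH/2)^2 / 10000  (cm^2 to m^2)
Radius = DBH/2 = 64.0/2 = 32.0 cm
BA = pi * 32.0^2 / 10000
   = 3216.9909 cm^2 / 10000
   = 0.3217 m^2

0.3217


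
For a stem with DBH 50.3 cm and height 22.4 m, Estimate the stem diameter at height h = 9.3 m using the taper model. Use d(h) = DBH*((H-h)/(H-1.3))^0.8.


Taper: d(h) = DBH * ((H - h) / (H - 1.3))^0.8
Numerator = H - h = 22.4 - 9.3 = 13.1 m
Denominator = H - 1.3 = 22.4 - 1.3 = 21.1 m
Ratio = 13.1 / 21.1 = 0.62085
d = 50.3 * 0.62085^0.8 = 34.4 cm

34.4


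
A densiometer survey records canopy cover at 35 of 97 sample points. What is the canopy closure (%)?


Formula: Canopy closure = covered points / total points * 100
Closure = 35 / 97 * 100
Closure = 0.3608 * 100 = 36.1%

36.1


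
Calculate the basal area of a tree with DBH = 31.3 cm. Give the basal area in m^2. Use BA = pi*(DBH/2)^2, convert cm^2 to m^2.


Formula: BA = pi * (DBH/2)^2 / 10000  (cm^2 to m^2)
Radius = DBH/2 = 31.3/2 = 15.65 cm
BA = pi * 15.65^2 / 10000
   = 769.4467 cm^2 / 10000
   = 0.0769 m^2

0.0769


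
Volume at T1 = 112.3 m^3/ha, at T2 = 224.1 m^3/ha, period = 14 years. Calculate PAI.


Formula: PAI = (V_T2 - V_T1) / (T2 - T1)
Volume increment = 224.1 - 112.3 = 111.8 m^3/ha
PAI = 111.8 / 14 = 7.99 m^3/ha/year

7.99


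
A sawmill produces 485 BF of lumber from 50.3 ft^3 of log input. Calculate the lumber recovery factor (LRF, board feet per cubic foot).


Formula: LRF = Lumber Output (BF) / Log Input (ft^3)
LRF = 485 BF / 50.3 ft^3
LRF = 9.64 BF/ft^3

9.64


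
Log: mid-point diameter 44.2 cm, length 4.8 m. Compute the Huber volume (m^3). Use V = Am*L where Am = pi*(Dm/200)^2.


Huber: V = Am * L,  Am = pi*(Dm/200)^2
Am = pi*(44.2/200)^2 = 0.153439 m^2
V = 0.153439*4.8 = 0.7365 m^3

0.7365


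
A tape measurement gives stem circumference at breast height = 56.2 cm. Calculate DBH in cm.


Formula: DBH = C / pi
DBH = 56.2 / pi
pi = 3.14159...
DBH = 17.9 cm

17.9


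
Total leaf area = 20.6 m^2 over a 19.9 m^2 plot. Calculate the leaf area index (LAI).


Formula: LAI = total leaf area / ground area  (dimensionless)
LAI = 20.6 m^2 / 19.9 m^2
LAI = 1.04

1.04


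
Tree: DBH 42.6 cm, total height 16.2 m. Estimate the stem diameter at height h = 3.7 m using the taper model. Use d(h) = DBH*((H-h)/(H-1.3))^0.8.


Taper: d(h) = DBH * ((H - h) / (H - 1.3))^0.8
Numerator = H - h = 16.2 - 3.7 = 12.5 m
Denominator = H - 1.3 = 16.2 - 1.3 = 14.9 m
Ratio = 12.5 / 14.9 = 0.83893
d = 42.6 * 0.83893^0.8 = 37.0 cm

37.0


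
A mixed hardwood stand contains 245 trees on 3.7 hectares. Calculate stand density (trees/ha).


Formula: Stand Density = N_trees / Area_ha
Density = 245 trees / 3.7 ha
Density = 66 trees/ha

66


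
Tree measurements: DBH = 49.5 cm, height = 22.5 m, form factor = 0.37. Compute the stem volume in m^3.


Formula: V = pi * (DBH/200)^2 * H * ff
Radius = DBH/200 = 49.5/200 = 0.2475 m
Radius^2 = 0.2475^2 = 0.06125625 m^2
V = pi * 0.06125625 * 22.5 * 0.37
V = 1.602 m^3

1.602


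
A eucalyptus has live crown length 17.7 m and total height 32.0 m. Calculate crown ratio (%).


Formula: Crown Ratio = (Crown Length / Total Height) * 100
CR = (17.7 m / 32.0 m) * 100
CR = 0.5531 * 100 = 55.3%

55.3


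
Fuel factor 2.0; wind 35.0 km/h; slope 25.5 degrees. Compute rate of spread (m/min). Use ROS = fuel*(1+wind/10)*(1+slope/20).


Formula: ROS = fuel * (1 + wind/10) * (1 + slope/20)
Wind factor = 1 + 35.0/10 = 4.5
Slope factor = 1 + 25.5/20 = 2.275
ROS = 2.0 * 4.5 * 2.275 = 20.47 m/min

20.47


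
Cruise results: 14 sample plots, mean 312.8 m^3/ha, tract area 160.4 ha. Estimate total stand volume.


Formula: Total Volume = Mean Volume per ha * Total Area
Total Volume = 312.8 m^3/ha * 160.4 ha
Total Volume = 50173 m^3

50173


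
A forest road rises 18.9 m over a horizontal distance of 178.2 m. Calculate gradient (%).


Formula: Gradient = rise / run * 100
Gradient = 18.9 / 178.2 * 100 = 10.6%

10.6


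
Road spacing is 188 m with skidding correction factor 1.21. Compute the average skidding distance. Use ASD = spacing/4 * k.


Formula: ASD = (spacing / 4) * correction
Uncorrected distance = spacing / 4 = 188 / 4 = 47 m
ASD = 47 * 1.21 = 57 m

57


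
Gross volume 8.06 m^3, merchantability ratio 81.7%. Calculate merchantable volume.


Formula: MV = V_total * (merchantable_pct / 100)
Merchantable fraction = 81.7% / 100 = 0.817
MV = 8.06 m^3 * 0.817 = 6.585 m^3

6.585


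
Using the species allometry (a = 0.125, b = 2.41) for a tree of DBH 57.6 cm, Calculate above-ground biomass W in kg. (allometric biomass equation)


Formula: W = a * DBH^b  (allometric power law)
DBH^b = 57.6^2.41 = 17483.0897
W = 0.125 * 17483.0897 = 2185.4 kg

2185.4


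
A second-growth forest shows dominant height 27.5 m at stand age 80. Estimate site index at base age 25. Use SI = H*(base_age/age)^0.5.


Formula: SI = H_dom * (base_age / age)^0.5
Age ratio = 25 / 80 = 0.3125
sqrt(age_ratio) = 0.55902
SI = 27.5 * 0.55902 = 15.4 m

15.4


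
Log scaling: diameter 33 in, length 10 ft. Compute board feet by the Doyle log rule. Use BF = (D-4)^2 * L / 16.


Doyle: BF = (D - 4)^2 * L / 16
Adjusted diameter = 33 - 4 = 29 in
(D-4)^2 = 29^2 = 841
BF = 841 * 10 / 16 = 526 BF

526


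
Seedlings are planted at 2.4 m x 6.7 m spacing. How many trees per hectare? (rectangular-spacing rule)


Formula: TPH = 10000 m^2/ha / (spacing_x * spacing_y)
Area per tree = 2.4 m * 6.7 m = 16.08 m^2
TPH = 10000 / 16.08 = 622 trees/ha

622


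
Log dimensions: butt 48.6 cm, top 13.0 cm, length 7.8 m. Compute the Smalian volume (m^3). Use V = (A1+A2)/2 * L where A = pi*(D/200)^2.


Smalian: V = (A1 + A2)/2 * L,  A = pi*(D/200)^2
A1 = pi*(48.6/200)^2 = 0.185508 m^2
A2 = pi*(13.0/200)^2 = 0.013273 m^2
V = (0.185508+0.013273)/2*7.8 = 0.7752 m^3

0.7752


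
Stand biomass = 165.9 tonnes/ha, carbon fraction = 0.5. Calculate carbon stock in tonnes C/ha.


Formula: Carbon Stock = Biomass * Carbon Fraction
C = 165.9 t/ha * 0.5
C = 83.0 t C/ha

83.0


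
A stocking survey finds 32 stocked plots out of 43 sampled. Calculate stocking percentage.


Formula: Stocking % = stocked plots / total plots * 100
Stocking = 32 / 43 * 100
Stocking = 0.7442 * 100 = 74.4%

74.4


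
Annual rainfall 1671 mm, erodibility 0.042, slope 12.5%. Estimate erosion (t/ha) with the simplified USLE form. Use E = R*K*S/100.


Formula: E = R * K * S / 100  (simplified USLE)
R * K = 1671 * 0.042 = 70.182
E = 70.182 * 12.5 / 100 = 8.77 t/ha

8.77


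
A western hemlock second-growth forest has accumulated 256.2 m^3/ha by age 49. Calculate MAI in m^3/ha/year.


Formula: MAI = Total Volume / Stand Age
MAI = 256.2 m^3/ha / 49 years
MAI = 5.23 m^3/ha/year

5.23


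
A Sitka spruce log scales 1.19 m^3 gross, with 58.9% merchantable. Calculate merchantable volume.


Formula: MV = V_total * (merchantable_pct / 100)
Merchantable fraction = 58.9% / 100 = 0.589
MV = 1.19 m^3 * 0.589 = 0.701 m^3

0.701


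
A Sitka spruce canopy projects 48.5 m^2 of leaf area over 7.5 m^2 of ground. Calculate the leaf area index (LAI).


Formula: LAI = total leaf area / ground area  (dimensionless)
LAI = 48.5 m^2 / 7.5 m^2
LAI = 6.47

6.47


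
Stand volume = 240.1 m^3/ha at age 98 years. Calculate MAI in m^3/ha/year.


Formula: MAI = Total Volume / Stand Age
MAI = 240.1 m^3/ha / 98 years
MAI = 2.45 m^3/ha/year

2.45


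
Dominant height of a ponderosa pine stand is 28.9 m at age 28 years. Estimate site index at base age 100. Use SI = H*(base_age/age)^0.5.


Formula: SI = H_dom * (base_age / age)^0.5
Age ratio = 100 / 28 = 3.57143
sqrt(age_ratio) = 1.88982
SI = 28.9 * 1.88982 = 54.6 m

54.6


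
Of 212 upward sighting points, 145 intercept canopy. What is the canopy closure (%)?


Formula: Canopy closure = covered points / total points * 100
Closure = 145 / 212 * 100
Closure = 0.684 * 100 = 68.4%

68.4


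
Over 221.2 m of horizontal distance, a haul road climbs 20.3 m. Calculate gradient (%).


Formula: Gradient = rise / run * 100
Gradient = 20.3 / 221.2 * 100 = 9.2%

9.2


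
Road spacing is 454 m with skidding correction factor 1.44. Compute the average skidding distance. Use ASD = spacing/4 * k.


Formula: ASD = (spacing / 4) * correction
Uncorrected distance = spacing / 4 = 454 / 4 = 113.5 m
ASD = 113.5 * 1.44 = 163 m

163


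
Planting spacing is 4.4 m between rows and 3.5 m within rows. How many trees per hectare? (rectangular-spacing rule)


Formula: TPH = 10000 m^2/ha / (spacing_x * spacing_y)
Area per tree = 4.4 m * 3.5 m = 15.4 m^2
TPH = 10000 / 15.4 = 649 trees/ha

649


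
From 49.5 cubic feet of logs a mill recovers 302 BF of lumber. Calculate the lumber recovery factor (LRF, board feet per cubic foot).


Formula: LRF = Lumber Output (BF) / Log Input (ft^3)
LRF = 302 BF / 49.5 ft^3
LRF = 6.1 BF/ft^3

6.1


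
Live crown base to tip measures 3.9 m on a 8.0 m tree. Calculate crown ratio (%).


Formula: Crown Ratio = (Crown Length / Total Height) * 100
CR = (3.9 m / 8.0 m) * 100
CR = 0.4875 * 100 = 48.8%

48.8


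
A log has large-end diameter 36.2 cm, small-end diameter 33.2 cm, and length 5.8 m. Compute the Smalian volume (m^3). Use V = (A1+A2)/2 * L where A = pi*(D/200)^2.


Smalian: V = (A1 + A2)/2 * L,  A = pi*(D/200)^2
A1 = pi*(36.2/200)^2 = 0.102922 m^2
A2 = pi*(33.2/200)^2 = 0.08657 m^2
V = (0.102922+0.08657)/2*5.8 = 0.5495 m^3

0.5495


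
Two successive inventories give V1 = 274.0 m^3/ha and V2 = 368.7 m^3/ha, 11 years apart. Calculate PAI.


Formula: PAI = (V_T2 - V_T1) / (T2 - T1)
Volume increment = 368.7 - 274.0 = 94.7 m^3/ha
PAI = 94.7 / 11 = 8.61 m^3/ha/year

8.61


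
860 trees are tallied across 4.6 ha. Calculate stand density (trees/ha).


Formula: Stand Density = N_trees / Area_ha
Density = 860 trees / 4.6 ha
Density = 187 trees/ha

187


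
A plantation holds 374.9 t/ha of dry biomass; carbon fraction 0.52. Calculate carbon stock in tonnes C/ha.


Formula: Carbon Stock = Biomass * Carbon Fraction
C = 374.9 t/ha * 0.52
C = 194.9 t C/ha

194.9


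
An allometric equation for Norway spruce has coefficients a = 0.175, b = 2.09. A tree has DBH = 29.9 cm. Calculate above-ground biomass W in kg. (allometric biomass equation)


Formula: W = a * DBH^b  (allometric power law)
DBH^b = 29.9^2.09 = 1213.8158
W = 0.175 * 1213.8158 = 212.4 kg

212.4


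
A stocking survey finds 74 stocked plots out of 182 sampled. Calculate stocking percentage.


Formula: Stocking % = stocked plots / total plots * 100
Stocking = 74 / 182 * 100
Stocking = 0.4066 * 100 = 40.7%

40.7


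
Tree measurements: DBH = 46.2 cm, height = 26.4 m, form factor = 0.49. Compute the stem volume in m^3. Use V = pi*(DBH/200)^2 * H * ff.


Formula: V = pi * (DBH/200)^2 * H * ff
Radius = DBH/200 = 46.2/200 = 0.231 m
Radius^2 = 0.231^2 = 0.053361 m^2
V = pi * 0.053361 * 26.4 * 0.49
V = 2.169 m^3

2.169


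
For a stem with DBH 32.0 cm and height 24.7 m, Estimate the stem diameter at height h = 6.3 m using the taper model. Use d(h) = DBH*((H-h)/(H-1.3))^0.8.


Taper: d(h) = DBH * ((H - h) / (H - 1.3))^0.8
Numerator = H - h = 24.7 - 6.3 = 18.4 m
Denominator = H - 1.3 = 24.7 - 1.3 = 23.4 m
Ratio = 18.4 / 23.4 = 0.78632
d = 32.0 * 0.78632^0.8 = 26.4 cm

26.4


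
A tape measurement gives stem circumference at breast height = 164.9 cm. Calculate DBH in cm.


Formula: DBH = C / pi
DBH = 164.9 / pi
pi = 3.14159...
DBH = 52.5 cm

52.5


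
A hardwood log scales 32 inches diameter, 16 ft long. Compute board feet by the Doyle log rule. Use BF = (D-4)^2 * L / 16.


Doyle: BF = (D - 4)^2 * L / 16
Adjusted diameter = 32 - 4 = 28 in
(D-4)^2 = 28^2 = 784
BF = 784 * 16 / 16 = 784 BF

784


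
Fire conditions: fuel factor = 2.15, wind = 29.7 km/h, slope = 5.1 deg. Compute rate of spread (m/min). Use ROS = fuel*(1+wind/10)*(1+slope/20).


Formula: ROS = fuel * (1 + wind/10) * (1 + slope/20)
Wind factor = 1 + 29.7/10 = 3.97
Slope factor = 1 + 5.1/20 = 1.255
ROS = 2.15 * 3.97 * 1.255 = 10.71 m/min

10.71


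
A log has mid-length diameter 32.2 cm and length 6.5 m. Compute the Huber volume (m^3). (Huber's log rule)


Huber: V = Am * L,  Am = pi*(Dm/200)^2
Am = pi*(32.2/200)^2 = 0.081433 m^2
V = 0.081433*6.5 = 0.5293 m^3

0.5293


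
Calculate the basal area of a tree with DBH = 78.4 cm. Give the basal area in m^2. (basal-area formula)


Formula: BA = pi * (DBH/2)^2 / 10000  (cm^2 to m^2)
Radius = DBH/2 = 78.4/2 = 39.2 cm
BA = pi * 39.2^2 / 10000
   = 4827.4969 cm^2 / 10000
   = 0.4827 m^2

0.4827


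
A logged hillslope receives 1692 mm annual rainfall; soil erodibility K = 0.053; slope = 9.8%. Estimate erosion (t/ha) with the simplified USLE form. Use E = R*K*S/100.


Formula: E = R * K * S / 100  (simplified USLE)
R * K = 1692 * 0.053 = 89.676
E = 89.676 * 9.8 / 100 = 8.79 t/ha

8.79


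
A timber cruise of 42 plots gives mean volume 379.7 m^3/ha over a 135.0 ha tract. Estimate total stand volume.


Formula: Total Volume = Mean Volume per ha * Total Area
Total Volume = 379.7 m^3/ha * 135.0 ha
Total Volume = 51260 m^3

51260


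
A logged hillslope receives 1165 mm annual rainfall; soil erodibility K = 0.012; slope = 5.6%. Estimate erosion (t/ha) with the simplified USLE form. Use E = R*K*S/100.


Formula: E = R * K * S / 100  (simplified USLE)
R * K = 1165 * 0.012 = 13.98
E = 13.98 * 5.6 / 100 = 0.78 t/ha

0.78


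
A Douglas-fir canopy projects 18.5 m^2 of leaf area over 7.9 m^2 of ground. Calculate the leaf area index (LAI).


Formula: LAI = total leaf area / ground area  (dimensionless)
LAI = 18.5 m^2 / 7.9 m^2
LAI = 2.34

2.34


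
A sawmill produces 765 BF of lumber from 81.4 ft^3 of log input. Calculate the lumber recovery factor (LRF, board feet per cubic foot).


Formula: LRF = Lumber Output (BF) / Log Input (ft^3)
LRF = 765 BF / 81.4 ft^3
LRF = 9.4 BF/ft^3

9.4


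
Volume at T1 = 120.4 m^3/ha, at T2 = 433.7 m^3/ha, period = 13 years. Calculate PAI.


Formula: PAI = (V_T2 - V_T1) / (T2 - T1)
Volume increment = 433.7 - 120.4 = 313.3 m^3/ha
PAI = 313.3 / 13 = 24.1 m^3/ha/year

24.1


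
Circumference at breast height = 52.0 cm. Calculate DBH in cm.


Formula: DBH = C / pi
DBH = 52.0 / pi
pi = 3.14159...
DBH = 16.6 cm

16.6


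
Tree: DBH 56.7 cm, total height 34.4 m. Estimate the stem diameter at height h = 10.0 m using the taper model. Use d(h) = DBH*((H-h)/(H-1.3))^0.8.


Taper: d(h) = DBH * ((H - h) / (H - 1.3))^0.8
Numerator = H - h = 34.4 - 10.0 = 24.4 m
Denominator = H - 1.3 = 34.4 - 1.3 = 33.1 m
Ratio = 24.4 / 33.1 = 0.73716
d = 56.7 * 0.73716^0.8 = 44.4 cm

44.4


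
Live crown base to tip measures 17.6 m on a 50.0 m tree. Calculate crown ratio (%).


Formula: Crown Ratio = (Crown Length / Total Height) * 100
CR = (17.6 m / 50.0 m) * 100
CR = 0.352 * 100 = 35.2%

35.2


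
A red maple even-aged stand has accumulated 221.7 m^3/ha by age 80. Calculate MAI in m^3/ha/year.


Formula: MAI = Total Volume / Stand Age
MAI = 221.7 m^3/ha / 80 years
MAI = 2.77 m^3/ha/year

2.77


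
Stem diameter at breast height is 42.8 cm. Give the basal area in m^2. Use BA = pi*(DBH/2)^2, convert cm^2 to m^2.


Formula: BA = pi * (DBH/2)^2 / 10000  (cm^2 to m^2)
Radius = DBH/2 = 42.8/2 = 21.4 cm
BA = pi * 21.4^2 / 10000
   = 1438.7238 cm^2 / 10000
   = 0.1439 m^2

0.1439


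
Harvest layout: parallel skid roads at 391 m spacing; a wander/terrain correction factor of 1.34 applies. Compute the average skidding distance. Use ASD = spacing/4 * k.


Formula: ASD = (spacing / 4) * correction
Uncorrected distance = spacing / 4 = 391 / 4 = 97.75 m
ASD = 97.75 * 1.34 = 131 m

131


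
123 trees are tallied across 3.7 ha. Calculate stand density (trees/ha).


Formula: Stand Density = N_trees / Area_ha
Density = 123 trees / 3.7 ha
Density = 33 trees/ha

33


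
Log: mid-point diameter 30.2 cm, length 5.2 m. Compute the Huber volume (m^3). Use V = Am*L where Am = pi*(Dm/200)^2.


Huber: V = Am * L,  Am = pi*(Dm/200)^2
Am = pi*(30.2/200)^2 = 0.071631 m^2
V = 0.071631*5.2 = 0.3725 m^3

0.3725


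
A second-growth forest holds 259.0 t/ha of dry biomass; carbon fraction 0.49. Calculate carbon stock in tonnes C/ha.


Formula: Carbon Stock = Biomass * Carbon Fraction
C = 259.0 t/ha * 0.49
C = 126.9 t C/ha

126.9


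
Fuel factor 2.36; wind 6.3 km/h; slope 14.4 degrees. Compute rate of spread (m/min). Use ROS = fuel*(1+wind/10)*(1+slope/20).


Formula: ROS = fuel * (1 + wind/10) * (1 + slope/20)
Wind factor = 1 + 6.3/10 = 1.63
Slope factor = 1 + 14.4/20 = 1.72
ROS = 2.36 * 1.63 * 1.72 = 6.62 m/min

6.62


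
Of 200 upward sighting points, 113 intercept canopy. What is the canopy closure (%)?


Formula: Canopy closure = covered points / total points * 100
Closure = 113 / 200 * 100
Closure = 0.565 * 100 = 56.5%

56.5


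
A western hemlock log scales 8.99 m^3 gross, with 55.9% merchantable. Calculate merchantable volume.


Formula: MV = V_total * (merchantable_pct / 100)
Merchantable fraction = 55.9% / 100 = 0.559
MV = 8.99 m^3 * 0.559 = 5.025 m^3

5.025


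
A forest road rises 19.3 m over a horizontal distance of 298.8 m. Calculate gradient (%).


Formula: Gradient = rise / run * 100
Gradient = 19.3 / 298.8 * 100 = 6.5%

6.5


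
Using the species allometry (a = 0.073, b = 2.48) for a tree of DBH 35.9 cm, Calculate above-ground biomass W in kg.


Formula: W = a * DBH^b  (allometric power law)
DBH^b = 35.9^2.48 = 7188.4331
W = 0.073 * 7188.4331 = 524.8 kg

524.8


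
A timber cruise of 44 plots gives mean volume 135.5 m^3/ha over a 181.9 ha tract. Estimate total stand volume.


Formula: Total Volume = Mean Volume per ha * Total Area
Total Volume = 135.5 m^3/ha * 181.9 ha
Total Volume = 24647 m^3

24647


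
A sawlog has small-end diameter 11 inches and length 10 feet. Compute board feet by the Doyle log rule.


Doyle: BF = (D - 4)^2 * L / 16
Adjusted diameter = 11 - 4 = 7 in
(D-4)^2 = 7^2 = 49
BF = 49 * 10 / 16 = 31 BF

31


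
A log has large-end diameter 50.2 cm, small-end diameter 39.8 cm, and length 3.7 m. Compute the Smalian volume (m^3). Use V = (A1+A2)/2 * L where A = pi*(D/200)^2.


Smalian: V = (A1 + A2)/2 * L,  A = pi*(D/200)^2
A1 = pi*(50.2/200)^2 = 0.197923 m^2
A2 = pi*(39.8/200)^2 = 0.12441 m^2
V = (0.197923+0.12441)/2*3.7 = 0.5963 m^3

0.5963


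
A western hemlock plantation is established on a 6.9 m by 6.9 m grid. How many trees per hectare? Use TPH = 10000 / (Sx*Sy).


Formula: TPH = 10000 m^2/ha / (spacing_x * spacing_y)
Area per tree = 6.9 m * 6.9 m = 47.61 m^2
TPH = 10000 / 47.61 = 210 trees/ha

210


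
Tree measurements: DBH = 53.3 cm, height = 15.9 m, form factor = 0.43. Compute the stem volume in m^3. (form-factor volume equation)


Formula: V = pi * (DBH/200)^2 * H * ff
Radius = DBH/200 = 53.3/200 = 0.2665 m
Radius^2 = 0.2665^2 = 0.07102225 m^2
V = pi * 0.07102225 * 15.9 * 0.43
V = 1.525 m^3

1.525


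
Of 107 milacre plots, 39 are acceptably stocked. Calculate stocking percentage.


Formula: Stocking % = stocked plots / total plots * 100
Stocking = 39 / 107 * 100
Stocking = 0.3645 * 100 = 36.4%

36.4


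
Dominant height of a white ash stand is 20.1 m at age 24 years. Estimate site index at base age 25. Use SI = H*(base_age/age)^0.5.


Formula: SI = H_dom * (base_age / age)^0.5
Age ratio = 25 / 24 = 1.04167
sqrt(age_ratio) = 1.02062
SI = 20.1 * 1.02062 = 20.5 m

20.5


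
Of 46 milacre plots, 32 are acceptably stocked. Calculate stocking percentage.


Formula: Stocking % = stocked plots / total plots * 100
Stocking = 32 / 46 * 100
Stocking = 0.6957 * 100 = 69.6%

69.6


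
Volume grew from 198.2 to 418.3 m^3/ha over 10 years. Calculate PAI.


Formula: PAI = (V_T2 - V_T1) / (T2 - T1)
Volume increment = 418.3 - 198.2 = 220.1 m^3/ha
PAI = 220.1 / 10 = 22.01 m^3/ha/year

22.01


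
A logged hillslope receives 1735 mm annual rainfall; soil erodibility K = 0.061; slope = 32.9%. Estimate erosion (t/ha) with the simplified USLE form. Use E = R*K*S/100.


Formula: E = R * K * S / 100  (simplified USLE)
R * K = 1735 * 0.061 = 105.835
E = 105.835 * 32.9 / 100 = 34.82 t/ha

34.82


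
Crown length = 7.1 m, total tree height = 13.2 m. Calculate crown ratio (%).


Formula: Crown Ratio = (Crown Length / Total Height) * 100
CR = (7.1 m / 13.2 m) * 100
CR = 0.5379 * 100 = 53.8%

53.8


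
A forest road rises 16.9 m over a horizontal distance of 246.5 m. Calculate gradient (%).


Formula: Gradient = rise / run * 100
Gradient = 16.9 / 246.5 * 100 = 6.9%

6.9


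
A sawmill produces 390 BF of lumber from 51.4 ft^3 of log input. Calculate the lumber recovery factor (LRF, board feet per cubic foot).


Formula: LRF = Lumber Output (BF) / Log Input (ft^3)
LRF = 390 BF / 51.4 ft^3
LRF = 7.59 BF/ft^3

7.59


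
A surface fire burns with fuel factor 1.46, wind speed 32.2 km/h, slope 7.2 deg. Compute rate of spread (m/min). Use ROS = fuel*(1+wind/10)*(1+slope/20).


Formula: ROS = fuel * (1 + wind/10) * (1 + slope/20)
Wind factor = 1 + 32.2/10 = 4.22
Slope factor = 1 + 7.2/20 = 1.36
ROS = 1.46 * 4.22 * 1.36 = 8.38 m/min

8.38


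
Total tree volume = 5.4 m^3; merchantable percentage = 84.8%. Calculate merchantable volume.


Formula: MV = V_total * (merchantable_pct / 100)
Merchantable fraction = 84.8% / 100 = 0.848
MV = 5.4 m^3 * 0.848 = 4.579 m^3

4.579


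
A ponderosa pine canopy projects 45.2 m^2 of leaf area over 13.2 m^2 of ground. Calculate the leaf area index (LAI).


Formula: LAI = total leaf area / ground area  (dimensionless)
LAI = 45.2 m^2 / 13.2 m^2
LAI = 3.42

3.42


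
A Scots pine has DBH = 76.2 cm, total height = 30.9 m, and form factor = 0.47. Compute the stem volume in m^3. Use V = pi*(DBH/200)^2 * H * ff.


Formula: V = pi * (DBH/200)^2 * H * ff
Radius = DBH/200 = 76.2/200 = 0.381 m
Radius^2 = 0.381^2 = 0.145161 m^2
V = pi * 0.145161 * 30.9 * 0.47
V = 6.623 m^3

6.623


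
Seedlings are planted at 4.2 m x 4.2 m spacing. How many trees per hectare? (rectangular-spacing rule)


Formula: TPH = 10000 m^2/ha / (spacing_x * spacing_y)
Area per tree = 4.2 m * 4.2 m = 17.64 m^2
TPH = 10000 / 17.64 = 567 trees/ha

567


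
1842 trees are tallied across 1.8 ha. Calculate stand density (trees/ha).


Formula: Stand Density = N_trees / Area_ha
Density = 1842 trees / 1.8 ha
Density = 1023 trees/ha

1023
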